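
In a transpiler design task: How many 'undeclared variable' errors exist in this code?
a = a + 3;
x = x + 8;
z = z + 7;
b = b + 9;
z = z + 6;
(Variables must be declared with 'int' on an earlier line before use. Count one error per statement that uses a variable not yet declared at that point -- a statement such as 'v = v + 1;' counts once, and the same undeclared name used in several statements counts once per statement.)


Scanning code line by line:
  Line 1: use 'a' -> ERROR (undeclared)
  Line 2: use 'x' -> ERROR (undeclared)
  Line 3: use 'z' -> ERROR (undeclared)
  Line 4: use 'b' -> ERROR (undeclared)
  Line 5: use 'z' -> ERROR (undeclared)
Total undeclared variable errors: 5

5


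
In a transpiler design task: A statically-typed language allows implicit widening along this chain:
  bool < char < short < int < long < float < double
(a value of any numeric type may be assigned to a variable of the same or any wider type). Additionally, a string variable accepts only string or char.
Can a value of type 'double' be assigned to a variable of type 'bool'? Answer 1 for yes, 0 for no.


Target variable type: bool
Source value type: double
Numeric ranks: double=6, bool=0
Widening allowed iff rank(source) <= rank(target): 6 <= 0? No
Result: 0

0


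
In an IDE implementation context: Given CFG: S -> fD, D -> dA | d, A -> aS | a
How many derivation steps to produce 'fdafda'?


Grammar: S -> fD, D -> dA | d, A -> aS | a
Deriving 'fdafda':
Step 1: S -> fD => fD
Step 2: D -> dA => fdA
Step 3: A -> aS => fdaS
Step 4: S -> fD => fdafD
Step 5: D -> dA => fdafdA
Step 6: A -> a => fdafda
Total derivation steps: 6

6


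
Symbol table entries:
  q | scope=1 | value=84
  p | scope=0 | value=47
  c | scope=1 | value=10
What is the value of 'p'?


Searching symbol table for 'p':
  q | scope=1 | value=84
  p | scope=0 | value=47 <- MATCH
  c | scope=1 | value=10
Found 'p' at scope 0 with value 47

47


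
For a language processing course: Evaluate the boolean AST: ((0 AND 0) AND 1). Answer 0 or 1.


Step 1: Evaluate inner node
  0 AND 0 = 0
Step 2: Evaluate root node
  0 AND 1 = 0

0


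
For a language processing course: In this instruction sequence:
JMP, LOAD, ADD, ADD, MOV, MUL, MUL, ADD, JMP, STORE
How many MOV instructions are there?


Scanning instruction sequence for MOV:
  Position 1: JMP
  Position 2: LOAD
  Position 3: ADD
  Position 4: ADD
  Position 5: MOV <- MATCH
  Position 6: MUL
  Position 7: MUL
  Position 8: ADD
  Position 9: JMP
  Position 10: STORE
Matches at positions: [5]
Total MOV count: 1

1


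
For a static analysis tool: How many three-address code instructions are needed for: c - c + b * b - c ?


Expression: c - c + b * b - c
Generating three-address code (respecting * over +/- precedence):
  Instruction 1: t1 = b * b
  Instruction 2: t2 = c - c
  Instruction 3: t3 = t2 + t1
  Instruction 4: t4 = t3 - c
Total instructions: 4

4


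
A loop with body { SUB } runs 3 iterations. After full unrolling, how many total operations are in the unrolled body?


Loop body operations: SUB (1 op per iteration)
Unrolling 3 iterations:
  Iteration 1: SUB (1 ops)
  Iteration 2: SUB (1 ops)
  Iteration 3: SUB (1 ops)
Total: 3 iterations * 1 ops/iter = 3 operations

3


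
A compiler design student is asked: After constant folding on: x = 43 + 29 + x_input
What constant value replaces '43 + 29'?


Identifying constant sub-expression:
  Original: x = 43 + 29 + x_input
  43 and 29 are both compile-time constants
  Evaluating: 43 + 29 = 72
  After folding: x = 72 + x_input

72


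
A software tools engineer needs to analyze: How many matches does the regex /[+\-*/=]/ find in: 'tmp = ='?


Pattern: /[+\-*/=]/ (operators)
Input: 'tmp = ='
Scanning for matches:
  Match 1: '='
  Match 2: '='
Total matches: 2

2


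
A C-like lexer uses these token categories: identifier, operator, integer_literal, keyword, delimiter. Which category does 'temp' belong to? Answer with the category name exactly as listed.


Token: 'temp'
Checking categories:
  identifier: YES
  integer_literal: no
  operator: no
  keyword: no
  delimiter: no
Category: identifier

identifier


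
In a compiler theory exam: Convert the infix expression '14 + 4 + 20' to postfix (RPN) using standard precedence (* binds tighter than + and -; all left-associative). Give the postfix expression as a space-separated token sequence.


Applying the shunting-yard algorithm:
  Operand 14 -> output
  Push '+' onto operator stack -> op-stack: [+]
  Operand 4 -> output
  See '+' (prec 1); top '+' (prec 1) >= it -> pop '+' to output
  Push '+' onto operator stack -> op-stack: [+]
  Operand 20 -> output
  End of input: pop '+' to output
Postfix result: 14 4 + 20 +

14 4 + 20 +


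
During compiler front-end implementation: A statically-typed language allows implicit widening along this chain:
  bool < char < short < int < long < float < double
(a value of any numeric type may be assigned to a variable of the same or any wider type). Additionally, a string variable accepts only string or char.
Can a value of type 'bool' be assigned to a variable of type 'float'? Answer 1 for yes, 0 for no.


Target variable type: float
Source value type: bool
Numeric ranks: bool=0, float=5
Widening allowed iff rank(source) <= rank(target): 0 <= 5? Yes
Result: 1

1


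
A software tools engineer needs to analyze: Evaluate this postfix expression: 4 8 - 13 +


Processing tokens left to right:
Push 4, Push 8
Pop 4 and 8, compute 4 - 8 = -4, push -4
Push 13
Pop -4 and 13, compute -4 + 13 = 9, push 9
Stack result: 9

9


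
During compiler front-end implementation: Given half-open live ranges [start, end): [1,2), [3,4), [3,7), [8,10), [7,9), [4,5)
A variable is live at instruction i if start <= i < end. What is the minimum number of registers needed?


Live ranges:
  Var0: [1, 2)
  Var1: [3, 4)
  Var2: [3, 7)
  Var3: [8, 10)
  Var4: [7, 9)
  Var5: [4, 5)
Sweep-line events (position, delta, active):
  pos=1 start -> active=1
  pos=2 end -> active=0
  pos=3 start -> active=1
  pos=3 start -> active=2
  pos=4 end -> active=1
  pos=4 start -> active=2
  pos=5 end -> active=1
  pos=7 end -> active=0
  pos=7 start -> active=1
  pos=8 start -> active=2
  pos=9 end -> active=1
  pos=10 end -> active=0
Maximum simultaneous active: 2
Minimum registers needed: 2

2


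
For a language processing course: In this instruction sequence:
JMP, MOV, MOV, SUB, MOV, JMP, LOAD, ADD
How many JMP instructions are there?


Scanning instruction sequence for JMP:
  Position 1: JMP <- MATCH
  Position 2: MOV
  Position 3: MOV
  Position 4: SUB
  Position 5: MOV
  Position 6: JMP <- MATCH
  Position 7: LOAD
  Position 8: ADD
Matches at positions: [1, 6]
Total JMP count: 2

2


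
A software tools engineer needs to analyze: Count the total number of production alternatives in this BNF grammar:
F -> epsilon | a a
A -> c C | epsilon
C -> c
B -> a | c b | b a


Counting alternatives per rule:
  F: 2 alternative(s)
  A: 2 alternative(s)
  C: 1 alternative(s)
  B: 3 alternative(s)
Sum: 2 + 2 + 1 + 3 = 8

8


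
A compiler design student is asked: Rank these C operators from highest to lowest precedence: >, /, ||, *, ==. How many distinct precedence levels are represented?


Looking up precedence for each operator:
  > -> precedence 4
  / -> precedence 6
  || -> precedence 1
  * -> precedence 6
  == -> precedence 3
Sorted highest to lowest: /, *, >, ==, ||
Distinct precedence values: [6, 4, 3, 1]
Number of distinct levels: 4

4


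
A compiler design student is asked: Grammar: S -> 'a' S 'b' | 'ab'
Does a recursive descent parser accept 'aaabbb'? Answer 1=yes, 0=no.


Grammar accepts strings of the form a^n b^n (n >= 1)
Word: 'aaabbb'
Counting: 3 a's and 3 b's
Check: 3 == 3? Yes
Derivation (S -> aSb applied 2 time(s), then S -> ab): S => aSb => aaSbb => aaabbb
Accepted

1


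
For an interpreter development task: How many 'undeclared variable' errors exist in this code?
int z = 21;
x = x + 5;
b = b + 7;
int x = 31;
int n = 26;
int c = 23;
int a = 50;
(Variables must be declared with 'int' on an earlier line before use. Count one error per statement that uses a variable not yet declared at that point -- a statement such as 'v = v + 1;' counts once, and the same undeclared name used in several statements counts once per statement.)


Scanning code line by line:
  Line 1: declare 'z' -> declared = ['z']
  Line 2: use 'x' -> ERROR (undeclared)
  Line 3: use 'b' -> ERROR (undeclared)
  Line 4: declare 'x' -> declared = ['x', 'z']
  Line 5: declare 'n' -> declared = ['n', 'x', 'z']
  Line 6: declare 'c' -> declared = ['c', 'n', 'x', 'z']
  Line 7: declare 'a' -> declared = ['a', 'c', 'n', 'x', 'z']
Total undeclared variable errors: 2

2


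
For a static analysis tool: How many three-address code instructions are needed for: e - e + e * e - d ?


Expression: e - e + e * e - d
Generating three-address code (respecting * over +/- precedence):
  Instruction 1: t1 = e * e
  Instruction 2: t2 = e - e
  Instruction 3: t3 = t2 + t1
  Instruction 4: t4 = t3 - d
Total instructions: 4

4


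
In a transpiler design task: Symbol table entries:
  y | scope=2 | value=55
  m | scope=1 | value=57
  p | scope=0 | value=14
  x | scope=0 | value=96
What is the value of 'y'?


Searching symbol table for 'y':
  y | scope=2 | value=55 <- MATCH
  m | scope=1 | value=57
  p | scope=0 | value=14
  x | scope=0 | value=96
Found 'y' at scope 2 with value 55

55


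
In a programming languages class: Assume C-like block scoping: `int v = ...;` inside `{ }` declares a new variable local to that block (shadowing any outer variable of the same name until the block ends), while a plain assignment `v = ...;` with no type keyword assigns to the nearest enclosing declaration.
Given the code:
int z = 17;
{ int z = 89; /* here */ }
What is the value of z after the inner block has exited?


Analyzing scoping rules:
Outer scope: declares z = 17
Inner block: 'int z = 89;' declares a NEW z that shadows the outer one
When the block exits the inner z goes out of scope; the outer z was never modified -> 17
Result: 17

17


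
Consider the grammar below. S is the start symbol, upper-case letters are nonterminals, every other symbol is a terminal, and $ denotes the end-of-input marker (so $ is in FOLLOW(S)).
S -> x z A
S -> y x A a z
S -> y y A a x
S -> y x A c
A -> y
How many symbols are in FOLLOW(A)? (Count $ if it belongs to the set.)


S is the start symbol and does not occur in any rule body, so FOLLOW(S) = {$}.
Examining every occurrence of A in a rule body:
  S -> x z A : A is at the right end -> add FOLLOW(S) = {$}
  S -> y x A a z : A is followed by terminal 'a' -> add 'a'
  S -> y y A a x : A is followed by terminal 'a' -> add 'a' (already in the set)
  S -> y x A c : A is followed by terminal 'c' -> add 'c'
  A -> y : A does not occur in the body -> contributes nothing
FOLLOW(A) = {a, c, $}
Count: 3

3


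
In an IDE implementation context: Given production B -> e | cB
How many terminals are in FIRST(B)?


Production: B -> e | cB
Examining each alternative for leading terminals:
  B -> e : first terminal = 'e'
  B -> cB : first terminal = 'c'
FIRST(B) = {c, e}
Count: 2

2


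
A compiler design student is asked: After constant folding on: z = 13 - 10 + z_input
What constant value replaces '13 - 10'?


Identifying constant sub-expression:
  Original: z = 13 - 10 + z_input
  13 and 10 are both compile-time constants
  Evaluating: 13 - 10 = 3
  After folding: z = 3 + z_input

3


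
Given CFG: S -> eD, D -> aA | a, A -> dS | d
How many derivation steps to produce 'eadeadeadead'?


Grammar: S -> eD, D -> aA | a, A -> dS | d
Deriving 'eadeadeadead':
Step 1: S -> eD => eD
Step 2: D -> aA => eaA
Step 3: A -> dS => eadS
Step 4: S -> eD => eadeD
Step 5: D -> aA => eadeaA
Step 6: A -> dS => eadeadS
Step 7: S -> eD => eadeadeD
Step 8: D -> aA => eadeadeaA
Step 9: A -> dS => eadeadeadS
Step 10: S -> eD => eadeadeadeD
Step 11: D -> aA => eadeadeadeaA
Step 12: A -> d => eadeadeadead
Total derivation steps: 12

12


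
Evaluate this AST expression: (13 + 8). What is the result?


Expression: (13 + 8)
Evaluating step by step:
  13 + 8 = 21
Result: 21

21


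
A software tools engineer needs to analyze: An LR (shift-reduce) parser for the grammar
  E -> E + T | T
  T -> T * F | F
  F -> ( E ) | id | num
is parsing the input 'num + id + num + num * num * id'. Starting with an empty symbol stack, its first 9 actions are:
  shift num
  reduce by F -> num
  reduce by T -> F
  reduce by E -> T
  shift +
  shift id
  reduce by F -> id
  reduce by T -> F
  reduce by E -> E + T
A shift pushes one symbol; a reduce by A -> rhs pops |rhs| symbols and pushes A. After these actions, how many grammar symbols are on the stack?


Tracking the symbol stack through each action:
  Action 1: shift 'num' : push -> stack = [num] (size 1)
  Action 2: reduce by F -> num : pop 1, push F -> stack = [F] (size 1)
  Action 3: reduce by T -> F : pop 1, push T -> stack = [T] (size 1)
  Action 4: reduce by E -> T : pop 1, push E -> stack = [E] (size 1)
  Action 5: shift '+' : push -> stack = [E, +] (size 2)
  Action 6: shift 'id' : push -> stack = [E, +, id] (size 3)
  Action 7: reduce by F -> id : pop 1, push F -> stack = [E, +, F] (size 3)
  Action 8: reduce by T -> F : pop 1, push T -> stack = [E, +, T] (size 3)
  Action 9: reduce by E -> E + T : pop 3, push E -> stack = [E] (size 1)
Final stack size: 1

1


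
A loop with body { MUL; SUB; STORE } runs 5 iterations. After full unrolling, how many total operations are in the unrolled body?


Loop body operations: MUL, SUB, STORE (3 ops per iteration)
Unrolling 5 iterations:
  Iteration 1: MUL, SUB, STORE (3 ops)
  Iteration 2: MUL, SUB, STORE (3 ops)
  Iteration 3: MUL, SUB, STORE (3 ops)
  Iteration 4: MUL, SUB, STORE (3 ops)
  Iteration 5: MUL, SUB, STORE (3 ops)
Total: 5 iterations * 3 ops/iter = 15 operations

15


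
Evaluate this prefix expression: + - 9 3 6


Parsing prefix expression: + - 9 3 6
Step 1: Innermost operation '- 9 3'
  9 - 3 = 6
Step 2: Outer operation '+ [6] 6'
  6 + 6 = 12

12


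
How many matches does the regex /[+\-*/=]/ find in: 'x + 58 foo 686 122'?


Pattern: /[+\-*/=]/ (operators)
Input: 'x + 58 foo 686 122'
Scanning for matches:
  Match 1: '+'
Total matches: 1

1


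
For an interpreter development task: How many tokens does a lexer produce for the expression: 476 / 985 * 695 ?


Scanning '476 / 985 * 695'
Token 1: '476' -> integer_literal
Token 2: '/' -> operator
Token 3: '985' -> integer_literal
Token 4: '*' -> operator
Token 5: '695' -> integer_literal
Total tokens: 5

5


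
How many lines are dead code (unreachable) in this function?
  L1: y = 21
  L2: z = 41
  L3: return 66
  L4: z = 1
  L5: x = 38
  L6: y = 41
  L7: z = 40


Analyzing control flow:
  L1: reachable (before return)
  L2: reachable (before return)
  L3: reachable (return statement)
  L4: DEAD (after return at L3)
  L5: DEAD (after return at L3)
  L6: DEAD (after return at L3)
  L7: DEAD (after return at L3)
Return at L3, total lines = 7
Dead lines: L4 through L7
Count: 4

4


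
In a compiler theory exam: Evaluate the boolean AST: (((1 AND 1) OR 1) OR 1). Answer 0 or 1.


Step 1: Evaluate inner node
  1 AND 1 = 1
Step 2: Evaluate next node
  1 OR 1 = 1
Step 3: Evaluate root node
  1 OR 1 = 1

1


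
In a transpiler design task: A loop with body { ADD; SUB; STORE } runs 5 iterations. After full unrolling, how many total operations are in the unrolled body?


Loop body operations: ADD, SUB, STORE (3 ops per iteration)
Unrolling 5 iterations:
  Iteration 1: ADD, SUB, STORE (3 ops)
  Iteration 2: ADD, SUB, STORE (3 ops)
  Iteration 3: ADD, SUB, STORE (3 ops)
  Iteration 4: ADD, SUB, STORE (3 ops)
  Iteration 5: ADD, SUB, STORE (3 ops)
Total: 5 iterations * 3 ops/iter = 15 operations

15


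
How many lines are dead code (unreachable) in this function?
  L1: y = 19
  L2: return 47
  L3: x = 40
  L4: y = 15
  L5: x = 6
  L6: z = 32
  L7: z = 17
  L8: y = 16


Analyzing control flow:
  L1: reachable (before return)
  L2: reachable (return statement)
  L3: DEAD (after return at L2)
  L4: DEAD (after return at L2)
  L5: DEAD (after return at L2)
  L6: DEAD (after return at L2)
  L7: DEAD (after return at L2)
  L8: DEAD (after return at L2)
Return at L2, total lines = 8
Dead lines: L3 through L8
Count: 6

6


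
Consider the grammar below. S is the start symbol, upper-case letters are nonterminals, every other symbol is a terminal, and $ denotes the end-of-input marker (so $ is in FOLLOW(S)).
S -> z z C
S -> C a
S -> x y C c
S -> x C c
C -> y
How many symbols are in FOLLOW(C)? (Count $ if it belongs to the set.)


S is the start symbol and does not occur in any rule body, so FOLLOW(S) = {$}.
Examining every occurrence of C in a rule body:
  S -> z z C : C is at the right end -> add FOLLOW(S) = {$}
  S -> C a : C is followed by terminal 'a' -> add 'a'
  S -> x y C c : C is followed by terminal 'c' -> add 'c'
  S -> x C c : C is followed by terminal 'c' -> add 'c' (already in the set)
  C -> y : C does not occur in the body -> contributes nothing
FOLLOW(C) = {a, c, $}
Count: 3

3


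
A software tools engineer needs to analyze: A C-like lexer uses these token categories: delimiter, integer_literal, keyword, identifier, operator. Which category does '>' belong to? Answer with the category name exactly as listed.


Token: '>'
Checking categories:
  identifier: no
  integer_literal: no
  operator: YES
  keyword: no
  delimiter: no
Category: operator

operator


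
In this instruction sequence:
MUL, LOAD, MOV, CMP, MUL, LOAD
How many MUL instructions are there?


Scanning instruction sequence for MUL:
  Position 1: MUL <- MATCH
  Position 2: LOAD
  Position 3: MOV
  Position 4: CMP
  Position 5: MUL <- MATCH
  Position 6: LOAD
Matches at positions: [1, 5]
Total MUL count: 2

2


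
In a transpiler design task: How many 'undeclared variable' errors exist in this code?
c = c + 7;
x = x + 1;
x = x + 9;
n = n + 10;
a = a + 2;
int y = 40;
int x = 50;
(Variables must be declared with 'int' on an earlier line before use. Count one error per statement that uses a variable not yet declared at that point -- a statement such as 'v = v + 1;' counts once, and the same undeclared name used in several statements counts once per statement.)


Scanning code line by line:
  Line 1: use 'c' -> ERROR (undeclared)
  Line 2: use 'x' -> ERROR (undeclared)
  Line 3: use 'x' -> ERROR (undeclared)
  Line 4: use 'n' -> ERROR (undeclared)
  Line 5: use 'a' -> ERROR (undeclared)
  Line 6: declare 'y' -> declared = ['y']
  Line 7: declare 'x' -> declared = ['x', 'y']
Total undeclared variable errors: 5

5


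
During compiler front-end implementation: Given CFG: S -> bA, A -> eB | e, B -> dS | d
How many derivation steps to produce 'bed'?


Grammar: S -> bA, A -> eB | e, B -> dS | d
Deriving 'bed':
Step 1: S -> bA => bA
Step 2: A -> eB => beB
Step 3: B -> d => bed
Total derivation steps: 3

3


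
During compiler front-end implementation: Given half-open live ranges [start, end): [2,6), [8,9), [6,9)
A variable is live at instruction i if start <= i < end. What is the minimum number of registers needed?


Live ranges:
  Var0: [2, 6)
  Var1: [8, 9)
  Var2: [6, 9)
Sweep-line events (position, delta, active):
  pos=2 start -> active=1
  pos=6 end -> active=0
  pos=6 start -> active=1
  pos=8 start -> active=2
  pos=9 end -> active=1
  pos=9 end -> active=0
Maximum simultaneous active: 2
Minimum registers needed: 2

2


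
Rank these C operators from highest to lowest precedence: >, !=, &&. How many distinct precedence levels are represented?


Looking up precedence for each operator:
  > -> precedence 4
  != -> precedence 3
  && -> precedence 2
Sorted highest to lowest: >, !=, &&
Distinct precedence values: [4, 3, 2]
Number of distinct levels: 3

3


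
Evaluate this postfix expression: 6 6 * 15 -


Processing tokens left to right:
Push 6, Push 6
Pop 6 and 6, compute 6 * 6 = 36, push 36
Push 15
Pop 36 and 15, compute 36 - 15 = 21, push 21
Stack result: 21

21


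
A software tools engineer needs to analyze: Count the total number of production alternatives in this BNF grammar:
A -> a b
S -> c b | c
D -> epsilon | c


Counting alternatives per rule:
  A: 1 alternative(s)
  S: 2 alternative(s)
  D: 2 alternative(s)
Sum: 1 + 2 + 2 = 5

5


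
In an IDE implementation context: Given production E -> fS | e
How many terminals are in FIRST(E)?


Production: E -> fS | e
Examining each alternative for leading terminals:
  E -> fS : first terminal = 'f'
  E -> e : first terminal = 'e'
FIRST(E) = {e, f}
Count: 2

2


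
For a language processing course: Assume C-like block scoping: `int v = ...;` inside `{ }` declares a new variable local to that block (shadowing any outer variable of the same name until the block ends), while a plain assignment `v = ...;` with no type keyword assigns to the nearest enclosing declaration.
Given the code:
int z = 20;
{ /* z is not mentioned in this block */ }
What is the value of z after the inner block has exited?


Analyzing scoping rules:
Outer scope: declares z = 20
Inner block: z is neither redeclared nor assigned -> unchanged
After the block -> 20
Result: 20

20


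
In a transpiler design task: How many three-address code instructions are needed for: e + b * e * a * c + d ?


Expression: e + b * e * a * c + d
Generating three-address code (respecting * over +/- precedence):
  Instruction 1: t1 = b * e
  Instruction 2: t2 = t1 * a
  Instruction 3: t3 = t2 * c
  Instruction 4: t4 = e + t3
  Instruction 5: t5 = t4 + d
Total instructions: 5

5


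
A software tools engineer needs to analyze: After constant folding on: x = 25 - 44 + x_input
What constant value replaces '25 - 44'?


Identifying constant sub-expression:
  Original: x = 25 - 44 + x_input
  25 and 44 are both compile-time constants
  Evaluating: 25 - 44 = -19
  After folding: x = -19 + x_input

-19


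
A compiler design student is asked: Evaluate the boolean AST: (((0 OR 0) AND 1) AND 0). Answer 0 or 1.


Step 1: Evaluate inner node
  0 OR 0 = 0
Step 2: Evaluate next node
  0 AND 1 = 0
Step 3: Evaluate root node
  0 AND 0 = 0

0


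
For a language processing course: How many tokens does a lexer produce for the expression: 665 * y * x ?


Scanning '665 * y * x'
Token 1: '665' -> integer_literal
Token 2: '*' -> operator
Token 3: 'y' -> identifier
Token 4: '*' -> operator
Token 5: 'x' -> identifier
Total tokens: 5

5


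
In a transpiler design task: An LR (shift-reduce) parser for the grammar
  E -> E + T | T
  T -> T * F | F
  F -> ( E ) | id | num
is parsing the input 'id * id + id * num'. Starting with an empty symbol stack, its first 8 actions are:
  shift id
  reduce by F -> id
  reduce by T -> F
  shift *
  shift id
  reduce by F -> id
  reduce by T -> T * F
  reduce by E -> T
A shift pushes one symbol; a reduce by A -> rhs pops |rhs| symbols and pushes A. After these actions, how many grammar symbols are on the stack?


Tracking the symbol stack through each action:
  Action 1: shift 'id' : push -> stack = [id] (size 1)
  Action 2: reduce by F -> id : pop 1, push F -> stack = [F] (size 1)
  Action 3: reduce by T -> F : pop 1, push T -> stack = [T] (size 1)
  Action 4: shift '*' : push -> stack = [T, *] (size 2)
  Action 5: shift 'id' : push -> stack = [T, *, id] (size 3)
  Action 6: reduce by F -> id : pop 1, push F -> stack = [T, *, F] (size 3)
  Action 7: reduce by T -> T * F : pop 3, push T -> stack = [T] (size 1)
  Action 8: reduce by E -> T : pop 1, push E -> stack = [E] (size 1)
Final stack size: 1

1


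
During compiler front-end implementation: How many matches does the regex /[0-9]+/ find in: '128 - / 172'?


Pattern: /[0-9]+/ (int literals)
Input: '128 - / 172'
Scanning for matches:
  Match 1: '128'
  Match 2: '172'
Total matches: 2

2


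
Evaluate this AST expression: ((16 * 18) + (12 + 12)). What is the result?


Expression: ((16 * 18) + (12 + 12))
Evaluating step by step:
  16 * 18 = 288
  12 + 12 = 24
  288 + 24 = 312
Result: 312

312


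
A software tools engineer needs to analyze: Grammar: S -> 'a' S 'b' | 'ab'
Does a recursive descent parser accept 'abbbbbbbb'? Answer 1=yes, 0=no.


Grammar accepts strings of the form a^n b^n (n >= 1)
Word: 'abbbbbbbb'
Counting: 1 a's and 8 b's
Check: 1 == 8? No
Mismatch: a-count != b-count
Rejected

0


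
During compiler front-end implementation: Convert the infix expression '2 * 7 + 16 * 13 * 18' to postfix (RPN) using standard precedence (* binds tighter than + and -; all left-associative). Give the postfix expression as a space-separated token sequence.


Applying the shunting-yard algorithm:
  Operand 2 -> output
  Push '*' onto operator stack -> op-stack: [*]
  Operand 7 -> output
  See '+' (prec 1); top '*' (prec 2) >= it -> pop '*' to output
  Push '+' onto operator stack -> op-stack: [+]
  Operand 16 -> output
  Push '*' onto operator stack -> op-stack: [+, *]
  Operand 13 -> output
  See '*' (prec 2); top '*' (prec 2) >= it -> pop '*' to output
  Push '*' onto operator stack -> op-stack: [+, *]
  Operand 18 -> output
  End of input: pop '*' to output
  End of input: pop '+' to output
Postfix result: 2 7 * 16 13 * 18 * +

2 7 * 16 13 * 18 * +


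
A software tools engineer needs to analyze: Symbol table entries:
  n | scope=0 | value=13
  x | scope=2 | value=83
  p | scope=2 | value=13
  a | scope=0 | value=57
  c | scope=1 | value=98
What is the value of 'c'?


Searching symbol table for 'c':
  n | scope=0 | value=13
  x | scope=2 | value=83
  p | scope=2 | value=13
  a | scope=0 | value=57
  c | scope=1 | value=98 <- MATCH
Found 'c' at scope 1 with value 98

98


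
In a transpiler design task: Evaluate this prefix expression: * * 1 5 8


Parsing prefix expression: * * 1 5 8
Step 1: Innermost operation '* 1 5'
  1 * 5 = 5
Step 2: Outer operation '* [5] 8'
  5 * 8 = 40

40


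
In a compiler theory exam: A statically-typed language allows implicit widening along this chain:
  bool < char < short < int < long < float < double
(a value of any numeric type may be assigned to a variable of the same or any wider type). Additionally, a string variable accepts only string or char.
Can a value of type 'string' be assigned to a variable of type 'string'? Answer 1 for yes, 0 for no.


Target variable type: string
Source value type: string
Rule: string accepts only {string, char}
  source 'string' in {string, char}? Yes
Result: 1

1


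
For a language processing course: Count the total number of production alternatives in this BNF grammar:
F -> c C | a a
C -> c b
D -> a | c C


Counting alternatives per rule:
  F: 2 alternative(s)
  C: 1 alternative(s)
  D: 2 alternative(s)
Sum: 2 + 1 + 2 = 5

5


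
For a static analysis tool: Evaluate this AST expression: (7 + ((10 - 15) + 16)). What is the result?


Expression: (7 + ((10 - 15) + 16))
Evaluating step by step:
  10 - 15 = -5
  -5 + 16 = 11
  7 + 11 = 18
Result: 18

18


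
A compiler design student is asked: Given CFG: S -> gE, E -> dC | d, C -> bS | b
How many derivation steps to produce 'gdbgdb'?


Grammar: S -> gE, E -> dC | d, C -> bS | b
Deriving 'gdbgdb':
Step 1: S -> gE => gE
Step 2: E -> dC => gdC
Step 3: C -> bS => gdbS
Step 4: S -> gE => gdbgE
Step 5: E -> dC => gdbgdC
Step 6: C -> b => gdbgdb
Total derivation steps: 6

6


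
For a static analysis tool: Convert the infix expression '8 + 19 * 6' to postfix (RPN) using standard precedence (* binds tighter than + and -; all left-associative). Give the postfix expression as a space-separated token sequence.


Applying the shunting-yard algorithm:
  Operand 8 -> output
  Push '+' onto operator stack -> op-stack: [+]
  Operand 19 -> output
  Push '*' onto operator stack -> op-stack: [+, *]
  Operand 6 -> output
  End of input: pop '*' to output
  End of input: pop '+' to output
Postfix result: 8 19 6 * +

8 19 6 * +


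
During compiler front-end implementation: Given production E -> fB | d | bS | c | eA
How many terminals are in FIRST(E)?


Production: E -> fB | d | bS | c | eA
Examining each alternative for leading terminals:
  E -> fB : first terminal = 'f'
  E -> d : first terminal = 'd'
  E -> bS : first terminal = 'b'
  E -> c : first terminal = 'c'
  E -> eA : first terminal = 'e'
FIRST(E) = {b, c, d, e, f}
Count: 5

5


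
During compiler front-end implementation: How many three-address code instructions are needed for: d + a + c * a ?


Expression: d + a + c * a
Generating three-address code (respecting * over +/- precedence):
  Instruction 1: t1 = c * a
  Instruction 2: t2 = d + a
  Instruction 3: t3 = t2 + t1
Total instructions: 3

3


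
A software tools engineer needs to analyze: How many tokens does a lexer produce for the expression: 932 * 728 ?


Scanning '932 * 728'
Token 1: '932' -> integer_literal
Token 2: '*' -> operator
Token 3: '728' -> integer_literal
Total tokens: 3

3


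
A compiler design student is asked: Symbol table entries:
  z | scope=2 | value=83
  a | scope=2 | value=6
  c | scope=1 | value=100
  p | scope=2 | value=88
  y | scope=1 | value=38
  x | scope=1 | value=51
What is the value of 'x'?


Searching symbol table for 'x':
  z | scope=2 | value=83
  a | scope=2 | value=6
  c | scope=1 | value=100
  p | scope=2 | value=88
  y | scope=1 | value=38
  x | scope=1 | value=51 <- MATCH
Found 'x' at scope 1 with value 51

51


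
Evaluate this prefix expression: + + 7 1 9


Parsing prefix expression: + + 7 1 9
Step 1: Innermost operation '+ 7 1'
  7 + 1 = 8
Step 2: Outer operation '+ [8] 9'
  8 + 9 = 17

17


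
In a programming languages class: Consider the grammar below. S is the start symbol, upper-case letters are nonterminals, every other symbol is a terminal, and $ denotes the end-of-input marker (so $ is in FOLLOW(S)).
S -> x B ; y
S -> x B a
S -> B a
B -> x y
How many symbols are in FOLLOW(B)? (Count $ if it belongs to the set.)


S is the start symbol and does not occur in any rule body, so FOLLOW(S) = {$}.
Examining every occurrence of B in a rule body:
  S -> x B ; y : B is followed by terminal ';' -> add ';'
  S -> x B a : B is followed by terminal 'a' -> add 'a'
  S -> B a : B is followed by terminal 'a' -> add 'a' (already in the set)
  B -> x y : B does not occur in the body -> contributes nothing
FOLLOW(B) = {;, a}
Count: 2

2


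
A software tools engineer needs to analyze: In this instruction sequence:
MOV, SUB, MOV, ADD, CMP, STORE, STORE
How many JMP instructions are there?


Scanning instruction sequence for JMP:
  Position 1: MOV
  Position 2: SUB
  Position 3: MOV
  Position 4: ADD
  Position 5: CMP
  Position 6: STORE
  Position 7: STORE
Matches at positions: []
Total JMP count: 0

0


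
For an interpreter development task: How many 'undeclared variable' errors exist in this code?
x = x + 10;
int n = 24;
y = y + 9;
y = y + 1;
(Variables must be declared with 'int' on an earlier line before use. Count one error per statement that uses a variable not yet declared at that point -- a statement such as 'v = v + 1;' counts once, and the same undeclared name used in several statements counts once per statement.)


Scanning code line by line:
  Line 1: use 'x' -> ERROR (undeclared)
  Line 2: declare 'n' -> declared = ['n']
  Line 3: use 'y' -> ERROR (undeclared)
  Line 4: use 'y' -> ERROR (undeclared)
Total undeclared variable errors: 3

3


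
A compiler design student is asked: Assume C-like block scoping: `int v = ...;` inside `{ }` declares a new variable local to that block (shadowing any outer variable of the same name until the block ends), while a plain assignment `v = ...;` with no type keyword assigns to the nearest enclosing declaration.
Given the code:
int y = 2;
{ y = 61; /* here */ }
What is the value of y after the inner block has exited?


Analyzing scoping rules:
Outer scope: declares y = 2
Inner block: 'y = 61;' has no type keyword, so it is an assignment to the outer y (no shadowing)
The assignment changed the outer variable itself, so the new value persists after the block -> 61
Result: 61

61


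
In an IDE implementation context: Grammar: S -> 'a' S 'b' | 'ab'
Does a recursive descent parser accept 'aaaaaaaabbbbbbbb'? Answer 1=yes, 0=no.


Grammar accepts strings of the form a^n b^n (n >= 1)
Word: 'aaaaaaaabbbbbbbb'
Counting: 8 a's and 8 b's
Check: 8 == 8? Yes
Derivation (S -> aSb applied 7 time(s), then S -> ab): S => aSb => aaSbb => aaaSbbb => aaaaSbbbb => aaaaaSbbbbb => aaaaaaSbbbbbb => aaaaaaaSbbbbbbb => aaaaaaaabbbbbbbb
Accepted

1


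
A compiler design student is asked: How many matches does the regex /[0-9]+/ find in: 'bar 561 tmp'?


Pattern: /[0-9]+/ (int literals)
Input: 'bar 561 tmp'
Scanning for matches:
  Match 1: '561'
Total matches: 1

1


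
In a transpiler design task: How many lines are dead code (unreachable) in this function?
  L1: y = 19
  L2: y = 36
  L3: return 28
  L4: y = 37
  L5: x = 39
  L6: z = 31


Analyzing control flow:
  L1: reachable (before return)
  L2: reachable (before return)
  L3: reachable (return statement)
  L4: DEAD (after return at L3)
  L5: DEAD (after return at L3)
  L6: DEAD (after return at L3)
Return at L3, total lines = 6
Dead lines: L4 through L6
Count: 3

3


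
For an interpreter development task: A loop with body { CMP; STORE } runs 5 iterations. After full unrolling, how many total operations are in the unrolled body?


Loop body operations: CMP, STORE (2 ops per iteration)
Unrolling 5 iterations:
  Iteration 1: CMP, STORE (2 ops)
  Iteration 2: CMP, STORE (2 ops)
  Iteration 3: CMP, STORE (2 ops)
  Iteration 4: CMP, STORE (2 ops)
  Iteration 5: CMP, STORE (2 ops)
Total: 5 iterations * 2 ops/iter = 10 operations

10


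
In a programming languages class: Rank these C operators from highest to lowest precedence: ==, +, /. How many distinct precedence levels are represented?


Looking up precedence for each operator:
  == -> precedence 3
  + -> precedence 5
  / -> precedence 6
Sorted highest to lowest: /, +, ==
Distinct precedence values: [6, 5, 3]
Number of distinct levels: 3

3


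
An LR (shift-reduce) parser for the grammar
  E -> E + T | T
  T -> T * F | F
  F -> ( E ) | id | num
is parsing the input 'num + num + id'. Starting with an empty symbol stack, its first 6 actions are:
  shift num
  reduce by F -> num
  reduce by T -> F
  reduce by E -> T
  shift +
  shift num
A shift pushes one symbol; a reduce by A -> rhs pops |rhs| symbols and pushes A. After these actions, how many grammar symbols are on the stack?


Tracking the symbol stack through each action:
  Action 1: shift 'num' : push -> stack = [num] (size 1)
  Action 2: reduce by F -> num : pop 1, push F -> stack = [F] (size 1)
  Action 3: reduce by T -> F : pop 1, push T -> stack = [T] (size 1)
  Action 4: reduce by E -> T : pop 1, push E -> stack = [E] (size 1)
  Action 5: shift '+' : push -> stack = [E, +] (size 2)
  Action 6: shift 'num' : push -> stack = [E, +, num] (size 3)
Final stack size: 3

3


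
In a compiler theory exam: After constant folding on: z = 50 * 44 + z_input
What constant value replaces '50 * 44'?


Identifying constant sub-expression:
  Original: z = 50 * 44 + z_input
  50 and 44 are both compile-time constants
  Evaluating: 50 * 44 = 2200
  After folding: z = 2200 + z_input

2200


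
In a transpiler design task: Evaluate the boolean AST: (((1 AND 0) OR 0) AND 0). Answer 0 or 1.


Step 1: Evaluate inner node
  1 AND 0 = 0
Step 2: Evaluate next node
  0 OR 0 = 0
Step 3: Evaluate root node
  0 AND 0 = 0

0


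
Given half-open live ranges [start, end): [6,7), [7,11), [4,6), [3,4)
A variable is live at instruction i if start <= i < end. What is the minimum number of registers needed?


Live ranges:
  Var0: [6, 7)
  Var1: [7, 11)
  Var2: [4, 6)
  Var3: [3, 4)
Sweep-line events (position, delta, active):
  pos=3 start -> active=1
  pos=4 end -> active=0
  pos=4 start -> active=1
  pos=6 end -> active=0
  pos=6 start -> active=1
  pos=7 end -> active=0
  pos=7 start -> active=1
  pos=11 end -> active=0
Maximum simultaneous active: 1
Minimum registers needed: 1

1


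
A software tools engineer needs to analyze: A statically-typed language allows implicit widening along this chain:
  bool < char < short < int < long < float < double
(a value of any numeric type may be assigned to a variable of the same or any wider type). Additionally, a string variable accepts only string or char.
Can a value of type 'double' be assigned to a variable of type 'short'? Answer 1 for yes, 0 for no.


Target variable type: short
Source value type: double
Numeric ranks: double=6, short=2
Widening allowed iff rank(source) <= rank(target): 6 <= 2? No
Result: 0

0


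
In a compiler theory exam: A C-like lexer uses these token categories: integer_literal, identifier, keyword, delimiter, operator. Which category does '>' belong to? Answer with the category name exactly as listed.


Token: '>'
Checking categories:
  identifier: no
  integer_literal: no
  operator: YES
  keyword: no
  delimiter: no
Category: operator

operator


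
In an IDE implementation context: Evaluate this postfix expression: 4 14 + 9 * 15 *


Processing tokens left to right:
Push 4, Push 14
Pop 4 and 14, compute 4 + 14 = 18, push 18
Push 9
Pop 18 and 9, compute 18 * 9 = 162, push 162
Push 15
Pop 162 and 15, compute 162 * 15 = 2430, push 2430
Stack result: 2430

2430


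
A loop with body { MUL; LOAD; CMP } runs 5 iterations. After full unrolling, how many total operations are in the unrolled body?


Loop body operations: MUL, LOAD, CMP (3 ops per iteration)
Unrolling 5 iterations:
  Iteration 1: MUL, LOAD, CMP (3 ops)
  Iteration 2: MUL, LOAD, CMP (3 ops)
  Iteration 3: MUL, LOAD, CMP (3 ops)
  Iteration 4: MUL, LOAD, CMP (3 ops)
  Iteration 5: MUL, LOAD, CMP (3 ops)
Total: 5 iterations * 3 ops/iter = 15 operations

15


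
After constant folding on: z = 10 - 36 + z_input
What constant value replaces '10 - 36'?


Identifying constant sub-expression:
  Original: z = 10 - 36 + z_input
  10 and 36 are both compile-time constants
  Evaluating: 10 - 36 = -26
  After folding: z = -26 + z_input

-26


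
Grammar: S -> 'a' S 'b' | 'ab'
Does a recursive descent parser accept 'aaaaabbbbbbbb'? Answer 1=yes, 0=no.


Grammar accepts strings of the form a^n b^n (n >= 1)
Word: 'aaaaabbbbbbbb'
Counting: 5 a's and 8 b's
Check: 5 == 8? No
Mismatch: a-count != b-count
Rejected

0


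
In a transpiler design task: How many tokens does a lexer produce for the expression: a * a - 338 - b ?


Scanning 'a * a - 338 - b'
Token 1: 'a' -> identifier
Token 2: '*' -> operator
Token 3: 'a' -> identifier
Token 4: '-' -> operator
Token 5: '338' -> integer_literal
Token 6: '-' -> operator
Token 7: 'b' -> identifier
Total tokens: 7

7


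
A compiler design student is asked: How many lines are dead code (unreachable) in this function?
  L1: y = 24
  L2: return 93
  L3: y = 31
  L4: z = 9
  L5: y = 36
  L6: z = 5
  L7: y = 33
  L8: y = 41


Analyzing control flow:
  L1: reachable (before return)
  L2: reachable (return statement)
  L3: DEAD (after return at L2)
  L4: DEAD (after return at L2)
  L5: DEAD (after return at L2)
  L6: DEAD (after return at L2)
  L7: DEAD (after return at L2)
  L8: DEAD (after return at L2)
Return at L2, total lines = 8
Dead lines: L3 through L8
Count: 6

6


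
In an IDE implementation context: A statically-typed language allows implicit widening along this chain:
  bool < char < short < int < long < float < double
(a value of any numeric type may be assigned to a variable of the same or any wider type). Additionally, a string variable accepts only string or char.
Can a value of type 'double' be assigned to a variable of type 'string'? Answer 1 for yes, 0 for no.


Target variable type: string
Source value type: double
Rule: string accepts only {string, char}
  source 'double' in {string, char}? No
Result: 0

0


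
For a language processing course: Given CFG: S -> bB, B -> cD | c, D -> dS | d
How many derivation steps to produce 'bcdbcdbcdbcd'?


Grammar: S -> bB, B -> cD | c, D -> dS | d
Deriving 'bcdbcdbcdbcd':
Step 1: S -> bB => bB
Step 2: B -> cD => bcD
Step 3: D -> dS => bcdS
Step 4: S -> bB => bcdbB
Step 5: B -> cD => bcdbcD
Step 6: D -> dS => bcdbcdS
Step 7: S -> bB => bcdbcdbB
Step 8: B -> cD => bcdbcdbcD
Step 9: D -> dS => bcdbcdbcdS
Step 10: S -> bB => bcdbcdbcdbB
Step 11: B -> cD => bcdbcdbcdbcD
Step 12: D -> d => bcdbcdbcdbcd
Total derivation steps: 12

12
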